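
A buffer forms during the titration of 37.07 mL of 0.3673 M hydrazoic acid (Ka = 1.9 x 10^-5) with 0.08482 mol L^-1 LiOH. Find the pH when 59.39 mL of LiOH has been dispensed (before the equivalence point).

Initial n(HN3) = 0.3673 x 0.03707 = 0.01362 mol.
n(LiOH) added = 0.08482 x 0.05939 = 0.005037 mol, converting that many moles of HN3 to N3-.
Remaining n(HN3) = 0.008578 mol; n(N3-) = 0.005037 mol.
By Henderson-Hasselbalch, pH = pKa + log([A^-]/[HA]) = 4.72 + log(0.005037/0.008578) = 4.72 + (-0.23) = 4.49.

4.49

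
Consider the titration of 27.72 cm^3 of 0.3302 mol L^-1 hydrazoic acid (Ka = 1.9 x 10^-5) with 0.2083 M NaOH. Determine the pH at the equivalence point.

n(HN3) = 0.3302 x 0.02772 = 0.009153 mol; V(NaOH) at equivalence = 0.009153/0.2083 = 0.04394 L.
At equivalence all the acid is converted to N3-; total volume = 0.02772 + 0.04394 = 0.07166 L, so [N3-] = 0.009153/0.07166 = 0.1277 M.
Kb = Kw/Ka = 1.0e-14 / 1.9 x 10^-5 = 5.26e-10.
[OH^-] = sqrt(Kb x [N3-]) = sqrt(5.26e-10 x 0.1277) = 8.20e-6 M.
pOH = 5.09, so pH = 14.00 - 5.09 = 8.91.

8.91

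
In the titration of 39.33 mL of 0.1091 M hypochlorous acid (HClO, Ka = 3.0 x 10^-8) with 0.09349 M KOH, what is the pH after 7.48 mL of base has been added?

6.81

Initial n(HClO) = 0.1091 x 0.03933 = 0.004291 mol.
n(KOH) added = 0.09349 x 0.007480 = 0.0006993 mol, converting that many moles of HClO to ClO-.
Remaining n(HClO) = 0.003592 mol; n(ClO-) = 0.0006993 mol.
By Henderson-Hasselbalch, pH = pKa + log([A^-]/[HA]) = 7.52 + log(0.0006993/0.003592) = 7.52 + (-0.71) = 6.81.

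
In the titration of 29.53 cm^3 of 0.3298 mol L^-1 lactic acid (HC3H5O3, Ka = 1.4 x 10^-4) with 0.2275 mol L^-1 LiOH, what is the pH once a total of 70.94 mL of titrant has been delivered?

n(acid) = 0.3298 x 0.02953 = 0.009739 mol; n(LiOH) added = 0.2275 x 0.07094 = 0.01614 mol.
Base is in excess by 0.01614 - 0.009739 = 0.006400 mol in a total volume of 0.1005 L.
[OH^-] = 0.006400/0.1005 = 0.06370 M, so pOH = 1.20 and pH = 14.00 - 1.20 = 12.80.

12.80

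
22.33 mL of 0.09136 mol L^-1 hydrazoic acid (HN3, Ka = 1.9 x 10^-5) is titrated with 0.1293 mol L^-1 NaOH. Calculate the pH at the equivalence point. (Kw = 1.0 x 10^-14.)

n(HN3) = 0.09136 x 0.02233 = 0.002040 mol; V(NaOH) at equivalence = 0.002040/0.1293 = 0.01578 L.
At equivalence all the acid is converted to N3-; total volume = 0.02233 + 0.01578 = 0.03811 L, so [N3-] = 0.002040/0.03811 = 0.05353 M.
Kb = Kw/Ka = 1.0e-14 / 1.9 x 10^-5 = 5.26e-10.
[OH^-] = sqrt(Kb x [N3-]) = sqrt(5.26e-10 x 0.05353) = 5.31e-6 M.
pOH = 5.28, so pH = 14.00 - 5.28 = 8.72.

8.72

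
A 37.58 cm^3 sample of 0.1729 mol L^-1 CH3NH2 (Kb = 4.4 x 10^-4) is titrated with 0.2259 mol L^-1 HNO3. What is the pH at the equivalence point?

n(CH3NH2) = 0.1729 x 0.03758 = 0.006498 mol; V(HNO3) at equivalence = 0.006498/0.2259 = 0.02876 L.
At equivalence the base is fully converted to CH3NH3+; total volume = 0.06634 L, so [CH3NH3+] = 0.006498/0.06634 = 0.09794 M.
Ka(CH3NH3+) = Kw/Kb = 1.0e-14 / 4.4 x 10^-4 = 2.27e-11.
[H^+] = sqrt(Ka x [CH3NH3+]) = sqrt(2.27e-11 x 0.09794) = 1.49e-6 M.
pH = -log(1.49e-6) = 5.83.

5.83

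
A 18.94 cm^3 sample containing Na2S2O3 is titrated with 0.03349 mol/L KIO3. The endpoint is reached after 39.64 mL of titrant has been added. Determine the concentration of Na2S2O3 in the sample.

0.421 M

n(KIO3) = 0.03349 x 0.03964 = 0.001328 mol.
From the balanced equation, 1 mol KIO3 reacts with 6 mol Na2S2O3, so n(Na2S2O3) = 0.001328 x 6/1 = 0.007965 mol.
[Na2S2O3] = 0.007965 / 0.01894 L = 0.421 M.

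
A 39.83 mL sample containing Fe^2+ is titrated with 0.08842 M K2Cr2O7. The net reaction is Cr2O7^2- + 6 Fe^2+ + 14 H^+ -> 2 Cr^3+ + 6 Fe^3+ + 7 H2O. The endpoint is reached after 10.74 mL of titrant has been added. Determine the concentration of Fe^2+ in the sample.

n(K2Cr2O7) = 0.08842 x 0.01074 = 0.0009496 mol.
From the balanced equation, 1 mol K2Cr2O7 reacts with 6 mol Fe^2+, so n(Fe^2+) = 0.0009496 x 6/1 = 0.005698 mol.
[Fe^2+] = 0.005698 / 0.03983 L = 0.143 M.

0.143 M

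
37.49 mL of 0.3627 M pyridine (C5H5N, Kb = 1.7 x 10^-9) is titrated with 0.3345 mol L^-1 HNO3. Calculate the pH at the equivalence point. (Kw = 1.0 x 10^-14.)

n(C5H5N) = 0.3627 x 0.03749 = 0.01360 mol; V(HNO3) at equivalence = 0.01360/0.3345 = 0.04065 L.
At equivalence the base is fully converted to C5H5NH+; total volume = 0.07814 L, so [C5H5NH+] = 0.01360/0.07814 = 0.1740 M.
Ka(C5H5NH+) = Kw/Kb = 1.0e-14 / 1.7 x 10^-9 = 5.88e-6.
[H^+] = sqrt(Ka x [C5H5NH+]) = sqrt(5.88e-6 x 0.1740) = 0.00101 M.
pH = -log(0.00101) = 2.99.

2.99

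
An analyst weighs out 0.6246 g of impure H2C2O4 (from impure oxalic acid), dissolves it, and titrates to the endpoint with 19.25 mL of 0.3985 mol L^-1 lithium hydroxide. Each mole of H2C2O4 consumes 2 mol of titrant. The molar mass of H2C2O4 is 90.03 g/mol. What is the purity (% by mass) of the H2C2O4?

55.3%

n(LiOH) = 0.3985 x 0.01925 = 0.007671 mol.
n(H2C2O4) = 0.007671 / 2 = 0.003836 mol.
mass of H2C2O4 = 0.003836 x 90.03 = 0.3453 g.
% purity = 0.3453 / 0.6246 x 100 = 55.3%.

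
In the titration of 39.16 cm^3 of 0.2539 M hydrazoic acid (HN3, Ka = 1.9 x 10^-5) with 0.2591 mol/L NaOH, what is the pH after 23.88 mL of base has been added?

Initial n(HN3) = 0.2539 x 0.03916 = 0.009943 mol.
n(NaOH) added = 0.2591 x 0.02388 = 0.006187 mol, converting that many moles of HN3 to N3-.
Remaining n(HN3) = 0.003755 mol; n(N3-) = 0.006187 mol.
By Henderson-Hasselbalch, pH = pKa + log([A^-]/[HA]) = 4.72 + log(0.006187/0.003755) = 4.72 + (+0.22) = 4.94.

4.94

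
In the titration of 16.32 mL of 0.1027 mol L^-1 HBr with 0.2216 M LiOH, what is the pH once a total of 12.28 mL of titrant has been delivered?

12.56

n(acid) = 0.1027 x 0.01632 = 0.001676 mol; n(LiOH) added = 0.2216 x 0.01228 = 0.002721 mol.
Base is in excess by 0.002721 - 0.001676 = 0.001045 mol in a total volume of 0.02860 L.
[OH^-] = 0.001045/0.02860 = 0.03654 M, so pOH = 1.44 and pH = 14.00 - 1.44 = 12.56.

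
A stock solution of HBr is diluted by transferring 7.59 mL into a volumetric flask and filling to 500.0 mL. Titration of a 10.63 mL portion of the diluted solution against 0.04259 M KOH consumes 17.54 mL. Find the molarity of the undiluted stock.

n(KOH) = 0.04259 x 0.01754 = 0.0007470 mol.
n(HBr) in the aliquot = 0.0007470 mol.
[diluted HBr] = 0.0007470 / 0.01063 = 0.07028 M.
Dilution factor = 500.0/7.590 = 65.88, so [stock] = 0.07028 x 65.88 = 4.63 M.

4.63 M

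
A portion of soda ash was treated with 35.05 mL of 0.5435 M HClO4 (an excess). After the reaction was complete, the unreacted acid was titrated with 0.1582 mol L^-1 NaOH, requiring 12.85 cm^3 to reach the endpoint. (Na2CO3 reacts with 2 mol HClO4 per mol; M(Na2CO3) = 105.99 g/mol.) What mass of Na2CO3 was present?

Total n(HClO4) added = 0.5435 x 0.03505 = 0.01905 mol.
n(NaOH) used = 0.1582 x 0.01285 = 0.002033 mol, which equals the excess n(HClO4).
So n(HClO4) consumed by the sample = 0.01905 - 0.002033 = 0.01702 mol.
n(Na2CO3) = 0.01702 / 2 = 0.008508 mol.
mass = 0.008508 mol x 105.99 g/mol = 0.902 g.

0.902 g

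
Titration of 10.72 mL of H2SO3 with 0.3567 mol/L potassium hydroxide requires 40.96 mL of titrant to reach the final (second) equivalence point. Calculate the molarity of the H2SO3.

n(KOH) = 0.3567 x 0.04096 = 0.01461 mol.
At the final (second) equivalence point, 2 mol OH^- react per mol H2SO3, so n(H2SO3) = 0.01461 / 2 = 0.007305 mol.
[H2SO3] = 0.007305 / 0.01072 L = 0.681 M.

0.681 M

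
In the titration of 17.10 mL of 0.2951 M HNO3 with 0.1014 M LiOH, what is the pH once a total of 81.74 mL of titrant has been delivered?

n(acid) = 0.2951 x 0.01710 = 0.005046 mol; n(LiOH) added = 0.1014 x 0.08174 = 0.008288 mol.
Base is in excess by 0.008288 - 0.005046 = 0.003242 mol in a total volume of 0.09884 L.
[OH^-] = 0.003242/0.09884 = 0.03280 M, so pOH = 1.48 and pH = 14.00 - 1.48 = 12.52.

12.52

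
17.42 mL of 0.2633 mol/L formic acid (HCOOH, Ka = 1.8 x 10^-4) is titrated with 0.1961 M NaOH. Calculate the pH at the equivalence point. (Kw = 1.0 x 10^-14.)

n(HCOOH) = 0.2633 x 0.01742 = 0.004587 mol; V(NaOH) at equivalence = 0.004587/0.1961 = 0.02339 L.
At equivalence all the acid is converted to HCOO-; total volume = 0.01742 + 0.02339 = 0.04081 L, so [HCOO-] = 0.004587/0.04081 = 0.1124 M.
Kb = Kw/Ka = 1.0e-14 / 1.8 x 10^-4 = 5.56e-11.
[OH^-] = sqrt(Kb x [HCOO-]) = sqrt(5.56e-11 x 0.1124) = 2.50e-6 M.
pOH = 5.60, so pH = 14.00 - 5.60 = 8.40.

8.40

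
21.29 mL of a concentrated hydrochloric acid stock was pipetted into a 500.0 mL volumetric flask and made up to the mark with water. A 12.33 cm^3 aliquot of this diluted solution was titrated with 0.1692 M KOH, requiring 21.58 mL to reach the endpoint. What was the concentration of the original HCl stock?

6.95 M

n(KOH) = 0.1692 x 0.02158 = 0.003651 mol.
n(HCl) in the aliquot = 0.003651 mol.
[diluted HCl] = 0.003651 / 0.01233 = 0.2961 M.
Dilution factor = 500.0/21.29 = 23.49, so [stock] = 0.2961 x 23.49 = 6.95 M.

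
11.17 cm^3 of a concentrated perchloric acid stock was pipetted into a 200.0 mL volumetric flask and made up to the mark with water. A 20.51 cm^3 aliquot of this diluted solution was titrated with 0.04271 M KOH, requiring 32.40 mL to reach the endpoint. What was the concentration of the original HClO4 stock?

1.21 M

n(KOH) = 0.04271 x 0.03240 = 0.001384 mol.
n(HClO4) in the aliquot = 0.001384 mol.
[diluted HClO4] = 0.001384 / 0.02051 = 0.06747 M.
Dilution factor = 200.0/11.17 = 17.91, so [stock] = 0.06747 x 17.91 = 1.21 M.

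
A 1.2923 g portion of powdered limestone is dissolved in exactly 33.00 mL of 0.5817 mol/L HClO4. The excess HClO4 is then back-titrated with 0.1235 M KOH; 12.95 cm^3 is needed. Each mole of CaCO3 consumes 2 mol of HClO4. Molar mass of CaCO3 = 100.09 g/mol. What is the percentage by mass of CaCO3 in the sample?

68.1%

Total n(HClO4) added = 0.5817 x 0.03300 = 0.01920 mol.
n(KOH) used = 0.1235 x 0.01295 = 0.001599 mol, which equals the excess n(HClO4).
So n(HClO4) consumed by the sample = 0.01920 - 0.001599 = 0.01760 mol.
n(CaCO3) = 0.01760 / 2 = 0.008798 mol.
mass CaCO3 = 0.008798 x 100.09 = 0.8806 g, so %CaCO3 = 0.8806/1.2923 x 100 = 68.1%.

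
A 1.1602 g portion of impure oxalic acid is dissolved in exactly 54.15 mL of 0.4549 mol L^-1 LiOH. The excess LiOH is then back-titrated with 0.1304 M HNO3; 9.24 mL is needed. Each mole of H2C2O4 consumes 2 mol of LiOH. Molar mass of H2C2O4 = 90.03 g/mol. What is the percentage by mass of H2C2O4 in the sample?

90.9%

Total n(LiOH) added = 0.4549 x 0.05415 = 0.02463 mol.
n(HNO3) used = 0.1304 x 0.009240 = 0.001205 mol, which equals the excess n(LiOH).
So n(LiOH) consumed by the sample = 0.02463 - 0.001205 = 0.02343 mol.
n(H2C2O4) = 0.02343 / 2 = 0.01171 mol.
mass H2C2O4 = 0.01171 x 90.03 = 1.055 g, so %H2C2O4 = 1.055/1.1602 x 100 = 90.9%.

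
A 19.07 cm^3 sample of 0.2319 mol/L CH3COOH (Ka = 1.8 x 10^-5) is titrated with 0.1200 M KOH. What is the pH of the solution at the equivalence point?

n(CH3COOH) = 0.2319 x 0.01907 = 0.004422 mol; V(KOH) at equivalence = 0.004422/0.1200 = 0.03685 L.
At equivalence all the acid is converted to CH3COO-; total volume = 0.01907 + 0.03685 = 0.05592 L, so [CH3COO-] = 0.004422/0.05592 = 0.07908 M.
Kb = Kw/Ka = 1.0e-14 / 1.8 x 10^-5 = 5.56e-10.
[OH^-] = sqrt(Kb x [CH3COO-]) = sqrt(5.56e-10 x 0.07908) = 6.63e-6 M.
pOH = 5.18, so pH = 14.00 - 5.18 = 8.82.

8.82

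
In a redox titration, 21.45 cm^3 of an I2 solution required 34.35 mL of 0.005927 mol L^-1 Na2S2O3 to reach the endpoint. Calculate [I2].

n(Na2S2O3) = 0.005927 x 0.03435 = 0.0002036 mol.
From the balanced equation, 2 mol Na2S2O3 reacts with 1 mol I2, so n(I2) = 0.0002036 x 1/2 = 0.0001018 mol.
[I2] = 0.0001018 / 0.02145 L = 0.00475 M.

0.00475 M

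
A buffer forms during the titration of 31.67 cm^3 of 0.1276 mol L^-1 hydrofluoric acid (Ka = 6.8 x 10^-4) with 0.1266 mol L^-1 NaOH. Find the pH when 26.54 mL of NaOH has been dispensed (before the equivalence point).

3.86

Initial n(HF) = 0.1276 x 0.03167 = 0.004041 mol.
n(NaOH) added = 0.1266 x 0.02654 = 0.003360 mol, converting that many moles of HF to F-.
Remaining n(HF) = 0.0006811 mol; n(F-) = 0.003360 mol.
By Henderson-Hasselbalch, pH = pKa + log([A^-]/[HA]) = 3.17 + log(0.003360/0.0006811) = 3.17 + (+0.69) = 3.86.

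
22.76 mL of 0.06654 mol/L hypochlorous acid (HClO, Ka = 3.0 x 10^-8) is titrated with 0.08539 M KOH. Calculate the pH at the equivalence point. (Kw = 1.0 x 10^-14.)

n(HClO) = 0.06654 x 0.02276 = 0.001514 mol; V(KOH) at equivalence = 0.001514/0.08539 = 0.01774 L.
At equivalence all the acid is converted to ClO-; total volume = 0.02276 + 0.01774 = 0.04050 L, so [ClO-] = 0.001514/0.04050 = 0.03740 M.
Kb = Kw/Ka = 1.0e-14 / 3.0 x 10^-8 = 3.33e-7.
[OH^-] = sqrt(Kb x [ClO-]) = sqrt(3.33e-7 x 0.03740) = 0.000112 M.
pOH = 3.95, so pH = 14.00 - 3.95 = 10.05.

10.05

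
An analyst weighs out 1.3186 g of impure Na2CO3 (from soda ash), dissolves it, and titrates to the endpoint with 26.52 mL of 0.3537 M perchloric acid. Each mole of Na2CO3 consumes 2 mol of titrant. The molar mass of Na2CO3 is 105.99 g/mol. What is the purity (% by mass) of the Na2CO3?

n(HClO4) = 0.3537 x 0.02652 = 0.009380 mol.
n(Na2CO3) = 0.009380 / 2 = 0.004690 mol.
mass of Na2CO3 = 0.004690 x 105.99 = 0.4971 g.
% purity = 0.4971 / 1.3186 x 100 = 37.7%.

37.7%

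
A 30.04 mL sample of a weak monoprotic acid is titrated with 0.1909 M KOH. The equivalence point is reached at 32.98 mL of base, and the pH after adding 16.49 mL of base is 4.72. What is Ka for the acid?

16.49 mL is half of the equivalence volume, so this is the half-equivalence point where [HA] = [A^-].
At half-equivalence pH = pKa, so pKa = 4.72.
Ka = 10^(-4.72) = 1.9 x 10^-5.

1.9 x 10^-5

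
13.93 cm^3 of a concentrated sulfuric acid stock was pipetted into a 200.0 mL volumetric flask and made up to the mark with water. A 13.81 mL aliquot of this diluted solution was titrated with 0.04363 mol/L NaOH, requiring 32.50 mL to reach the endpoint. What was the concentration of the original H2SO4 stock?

0.737 M

n(NaOH) = 0.04363 x 0.03250 = 0.001418 mol.
n(H2SO4) in the aliquot = 0.001418 x 1/2 = 0.0007090 mol.
[diluted H2SO4] = 0.0007090 / 0.01381 = 0.05134 M.
Dilution factor = 200.0/13.93 = 14.36, so [stock] = 0.05134 x 14.36 = 0.737 M.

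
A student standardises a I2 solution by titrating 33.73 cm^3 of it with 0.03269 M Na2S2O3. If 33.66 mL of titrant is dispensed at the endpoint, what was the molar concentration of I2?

0.0163 M

n(Na2S2O3) = 0.03269 x 0.03366 = 0.001100 mol.
From the balanced equation, 2 mol Na2S2O3 reacts with 1 mol I2, so n(I2) = 0.001100 x 1/2 = 0.0005502 mol.
[I2] = 0.0005502 / 0.03373 L = 0.0163 M.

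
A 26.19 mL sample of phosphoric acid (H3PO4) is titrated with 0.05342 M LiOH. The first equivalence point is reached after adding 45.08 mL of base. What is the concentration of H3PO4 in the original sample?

n(LiOH) = 0.05342 x 0.04508 = 0.002408 mol.
At the first equivalence point, 1 mol OH^- react per mol H3PO4, so n(H3PO4) = 0.002408 / 1 = 0.002408 mol.
[H3PO4] = 0.002408 / 0.02619 L = 0.0920 M.

0.0920 M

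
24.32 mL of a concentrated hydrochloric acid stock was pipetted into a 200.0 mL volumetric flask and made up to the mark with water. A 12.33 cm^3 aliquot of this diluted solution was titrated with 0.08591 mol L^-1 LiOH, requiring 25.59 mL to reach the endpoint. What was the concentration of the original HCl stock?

n(LiOH) = 0.08591 x 0.02559 = 0.002198 mol.
n(HCl) in the aliquot = 0.002198 mol.
[diluted HCl] = 0.002198 / 0.01233 = 0.1783 M.
Dilution factor = 200.0/24.32 = 8.224, so [stock] = 0.1783 x 8.224 = 1.47 M.

1.47 M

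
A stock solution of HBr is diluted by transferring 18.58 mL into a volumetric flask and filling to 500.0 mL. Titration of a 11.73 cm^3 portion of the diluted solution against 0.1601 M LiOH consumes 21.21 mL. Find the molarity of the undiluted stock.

n(LiOH) = 0.1601 x 0.02121 = 0.003396 mol.
n(HBr) in the aliquot = 0.003396 mol.
[diluted HBr] = 0.003396 / 0.01173 = 0.2895 M.
Dilution factor = 500.0/18.58 = 26.91, so [stock] = 0.2895 x 26.91 = 7.79 M.

7.79 M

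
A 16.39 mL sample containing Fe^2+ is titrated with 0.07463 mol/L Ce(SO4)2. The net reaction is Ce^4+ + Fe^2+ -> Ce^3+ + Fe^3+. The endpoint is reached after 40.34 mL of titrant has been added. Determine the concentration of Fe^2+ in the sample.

0.184 M

n(Ce(SO4)2) = 0.07463 x 0.04034 = 0.003011 mol.
From the balanced equation, 1 mol Ce(SO4)2 reacts with 1 mol Fe^2+, so n(Fe^2+) = 0.003011 x 1/1 = 0.003011 mol.
[Fe^2+] = 0.003011 / 0.01639 L = 0.184 M.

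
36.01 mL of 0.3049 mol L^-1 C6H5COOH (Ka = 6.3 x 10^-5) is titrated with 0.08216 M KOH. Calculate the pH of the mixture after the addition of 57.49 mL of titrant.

Initial n(C6H5COOH) = 0.3049 x 0.03601 = 0.01098 mol.
n(KOH) added = 0.08216 x 0.05749 = 0.004723 mol, converting that many moles of C6H5COOH to C6H5COO-.
Remaining n(C6H5COOH) = 0.006256 mol; n(C6H5COO-) = 0.004723 mol.
By Henderson-Hasselbalch, pH = pKa + log([A^-]/[HA]) = 4.20 + log(0.004723/0.006256) = 4.20 + (-0.12) = 4.08.

4.08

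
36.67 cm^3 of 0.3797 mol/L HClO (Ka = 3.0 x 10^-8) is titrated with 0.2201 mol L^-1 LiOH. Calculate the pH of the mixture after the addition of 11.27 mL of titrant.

Initial n(HClO) = 0.3797 x 0.03667 = 0.01392 mol.
n(LiOH) added = 0.2201 x 0.01127 = 0.002481 mol, converting that many moles of HClO to ClO-.
Remaining n(HClO) = 0.01144 mol; n(ClO-) = 0.002481 mol.
By Henderson-Hasselbalch, pH = pKa + log([A^-]/[HA]) = 7.52 + log(0.002481/0.01144) = 7.52 + (-0.66) = 6.86.

6.86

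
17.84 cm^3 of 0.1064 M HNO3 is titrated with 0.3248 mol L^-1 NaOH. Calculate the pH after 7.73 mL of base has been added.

12.38

n(acid) = 0.1064 x 0.01784 = 0.001898 mol; n(NaOH) added = 0.3248 x 0.007730 = 0.002511 mol.
Base is in excess by 0.002511 - 0.001898 = 0.0006125 mol in a total volume of 0.02557 L.
[OH^-] = 0.0006125/0.02557 = 0.02395 M, so pOH = 1.62 and pH = 14.00 - 1.62 = 12.38.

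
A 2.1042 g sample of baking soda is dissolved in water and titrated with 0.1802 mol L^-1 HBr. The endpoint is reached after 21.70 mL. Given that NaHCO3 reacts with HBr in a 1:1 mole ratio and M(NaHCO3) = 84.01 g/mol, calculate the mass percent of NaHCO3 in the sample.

15.6%

n(HBr) = 0.1802 x 0.02170 = 0.003910 mol.
n(NaHCO3) = 0.003910 / 1 = 0.003910 mol.
mass of NaHCO3 = 0.003910 x 84.01 = 0.3285 g.
% purity = 0.3285 / 2.1042 x 100 = 15.6%.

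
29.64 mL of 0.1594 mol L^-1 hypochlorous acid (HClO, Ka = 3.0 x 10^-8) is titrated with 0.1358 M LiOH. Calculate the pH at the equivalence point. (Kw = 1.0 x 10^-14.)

10.19

n(HClO) = 0.1594 x 0.02964 = 0.004725 mol; V(LiOH) at equivalence = 0.004725/0.1358 = 0.03479 L.
At equivalence all the acid is converted to ClO-; total volume = 0.02964 + 0.03479 = 0.06443 L, so [ClO-] = 0.004725/0.06443 = 0.07333 M.
Kb = Kw/Ka = 1.0e-14 / 3.0 x 10^-8 = 3.33e-7.
[OH^-] = sqrt(Kb x [ClO-]) = sqrt(3.33e-7 x 0.07333) = 0.000156 M.
pOH = 3.81, so pH = 14.00 - 3.81 = 10.19.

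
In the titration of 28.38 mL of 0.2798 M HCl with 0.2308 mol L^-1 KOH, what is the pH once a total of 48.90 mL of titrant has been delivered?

12.64

n(acid) = 0.2798 x 0.02838 = 0.007941 mol; n(KOH) added = 0.2308 x 0.04890 = 0.01129 mol.
Base is in excess by 0.01129 - 0.007941 = 0.003345 mol in a total volume of 0.07728 L.
[OH^-] = 0.003345/0.07728 = 0.04329 M, so pOH = 1.36 and pH = 14.00 - 1.36 = 12.64.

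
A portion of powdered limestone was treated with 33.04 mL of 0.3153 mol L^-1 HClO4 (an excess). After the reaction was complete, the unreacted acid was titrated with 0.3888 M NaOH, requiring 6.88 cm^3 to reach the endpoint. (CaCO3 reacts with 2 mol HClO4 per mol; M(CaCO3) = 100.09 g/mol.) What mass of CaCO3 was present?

0.387 g

Total n(HClO4) added = 0.3153 x 0.03304 = 0.01042 mol.
n(NaOH) used = 0.3888 x 0.006880 = 0.002675 mol, which equals the excess n(HClO4).
So n(HClO4) consumed by the sample = 0.01042 - 0.002675 = 0.007743 mol.
n(CaCO3) = 0.007743 / 2 = 0.003871 mol.
mass = 0.003871 mol x 100.09 g/mol = 0.387 g.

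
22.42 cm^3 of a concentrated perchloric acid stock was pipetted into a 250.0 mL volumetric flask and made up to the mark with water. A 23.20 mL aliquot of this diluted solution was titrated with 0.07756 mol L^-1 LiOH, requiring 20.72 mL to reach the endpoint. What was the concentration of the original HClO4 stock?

0.772 M

n(LiOH) = 0.07756 x 0.02072 = 0.001607 mol.
n(HClO4) in the aliquot = 0.001607 mol.
[diluted HClO4] = 0.001607 / 0.02320 = 0.06927 M.
Dilution factor = 250.0/22.42 = 11.15, so [stock] = 0.06927 x 11.15 = 0.772 M.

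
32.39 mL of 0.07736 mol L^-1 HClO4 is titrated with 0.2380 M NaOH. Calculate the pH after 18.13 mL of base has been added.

n(acid) = 0.07736 x 0.03239 = 0.002506 mol; n(NaOH) added = 0.2380 x 0.01813 = 0.004315 mol.
Base is in excess by 0.004315 - 0.002506 = 0.001809 mol in a total volume of 0.05052 L.
[OH^-] = 0.001809/0.05052 = 0.03581 M, so pOH = 1.45 and pH = 14.00 - 1.45 = 12.55.

12.55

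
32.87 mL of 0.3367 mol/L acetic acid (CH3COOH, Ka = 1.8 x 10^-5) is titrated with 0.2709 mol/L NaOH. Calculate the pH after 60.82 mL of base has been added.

n(acid) = 0.3367 x 0.03287 = 0.01107 mol; n(NaOH) added = 0.2709 x 0.06082 = 0.01648 mol.
Base is in excess by 0.01648 - 0.01107 = 0.005409 mol in a total volume of 0.09369 L.
[OH^-] = 0.005409/0.09369 = 0.05773 M, so pOH = 1.24 and pH = 14.00 - 1.24 = 12.76.

12.76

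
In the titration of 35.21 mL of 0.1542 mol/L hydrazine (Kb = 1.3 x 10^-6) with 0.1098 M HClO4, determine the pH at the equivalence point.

n(N2H4) = 0.1542 x 0.03521 = 0.005429 mol; V(HClO4) at equivalence = 0.005429/0.1098 = 0.04945 L.
At equivalence the base is fully converted to N2H5+; total volume = 0.08466 L, so [N2H5+] = 0.005429/0.08466 = 0.06413 M.
Ka(N2H5+) = Kw/Kb = 1.0e-14 / 1.3 x 10^-6 = 7.69e-9.
[H^+] = sqrt(Ka x [N2H5+]) = sqrt(7.69e-9 x 0.06413) = 2.22e-5 M.
pH = -log(2.22e-5) = 4.65.

4.65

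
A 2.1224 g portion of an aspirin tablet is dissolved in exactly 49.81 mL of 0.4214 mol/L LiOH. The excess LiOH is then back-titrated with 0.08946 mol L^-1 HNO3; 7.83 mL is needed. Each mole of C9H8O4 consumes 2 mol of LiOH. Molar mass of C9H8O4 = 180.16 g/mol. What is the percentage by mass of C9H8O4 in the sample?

86.1%

Total n(LiOH) added = 0.4214 x 0.04981 = 0.02099 mol.
n(HNO3) used = 0.08946 x 0.007830 = 0.0007005 mol, which equals the excess n(LiOH).
So n(LiOH) consumed by the sample = 0.02099 - 0.0007005 = 0.02029 mol.
n(C9H8O4) = 0.02029 / 2 = 0.01014 mol.
mass C9H8O4 = 0.01014 x 180.16 = 1.828 g, so %C9H8O4 = 1.828/2.1224 x 100 = 86.1%.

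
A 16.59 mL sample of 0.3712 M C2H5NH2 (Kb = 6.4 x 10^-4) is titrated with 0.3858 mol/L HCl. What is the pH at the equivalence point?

5.76

n(C2H5NH2) = 0.3712 x 0.01659 = 0.006158 mol; V(HCl) at equivalence = 0.006158/0.3858 = 0.01596 L.
At equivalence the base is fully converted to C2H5NH3+; total volume = 0.03255 L, so [C2H5NH3+] = 0.006158/0.03255 = 0.1892 M.
Ka(C2H5NH3+) = Kw/Kb = 1.0e-14 / 6.4 x 10^-4 = 1.56e-11.
[H^+] = sqrt(Ka x [C2H5NH3+]) = sqrt(1.56e-11 x 0.1892) = 1.72e-6 M.
pH = -log(1.72e-6) = 5.76.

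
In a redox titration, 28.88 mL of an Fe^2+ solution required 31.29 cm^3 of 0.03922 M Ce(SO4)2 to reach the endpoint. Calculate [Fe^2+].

0.0425 M

n(Ce(SO4)2) = 0.03922 x 0.03129 = 0.001227 mol.
From the balanced equation, 1 mol Ce(SO4)2 reacts with 1 mol Fe^2+, so n(Fe^2+) = 0.001227 x 1/1 = 0.001227 mol.
[Fe^2+] = 0.001227 / 0.02888 L = 0.0425 M.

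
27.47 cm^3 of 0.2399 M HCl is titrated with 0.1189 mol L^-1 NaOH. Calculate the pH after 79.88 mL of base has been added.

12.43

n(acid) = 0.2399 x 0.02747 = 0.006590 mol; n(NaOH) added = 0.1189 x 0.07988 = 0.009498 mol.
Base is in excess by 0.009498 - 0.006590 = 0.002908 mol in a total volume of 0.1074 L.
[OH^-] = 0.002908/0.1074 = 0.02709 M, so pOH = 1.57 and pH = 14.00 - 1.57 = 12.43.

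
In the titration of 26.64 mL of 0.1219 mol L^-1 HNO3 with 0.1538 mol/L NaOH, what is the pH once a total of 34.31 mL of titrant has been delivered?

n(acid) = 0.1219 x 0.02664 = 0.003247 mol; n(NaOH) added = 0.1538 x 0.03431 = 0.005277 mol.
Base is in excess by 0.005277 - 0.003247 = 0.002029 mol in a total volume of 0.06095 L.
[OH^-] = 0.002029/0.06095 = 0.03330 M, so pOH = 1.48 and pH = 14.00 - 1.48 = 12.52.

12.52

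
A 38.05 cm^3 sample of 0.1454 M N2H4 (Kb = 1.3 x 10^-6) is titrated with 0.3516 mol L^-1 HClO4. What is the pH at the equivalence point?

n(N2H4) = 0.1454 x 0.03805 = 0.005532 mol; V(HClO4) at equivalence = 0.005532/0.3516 = 0.01574 L.
At equivalence the base is fully converted to N2H5+; total volume = 0.05379 L, so [N2H5+] = 0.005532/0.05379 = 0.1029 M.
Ka(N2H5+) = Kw/Kb = 1.0e-14 / 1.3 x 10^-6 = 7.69e-9.
[H^+] = sqrt(Ka x [N2H5+]) = sqrt(7.69e-9 x 0.1029) = 2.81e-5 M.
pH = -log(2.81e-5) = 4.55.

4.55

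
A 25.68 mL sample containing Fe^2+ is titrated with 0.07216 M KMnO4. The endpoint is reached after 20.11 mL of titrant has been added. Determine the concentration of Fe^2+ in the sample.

n(KMnO4) = 0.07216 x 0.02011 = 0.001451 mol.
From the balanced equation, 1 mol KMnO4 reacts with 5 mol Fe^2+, so n(Fe^2+) = 0.001451 x 5/1 = 0.007256 mol.
[Fe^2+] = 0.007256 / 0.02568 L = 0.283 M.

0.283 M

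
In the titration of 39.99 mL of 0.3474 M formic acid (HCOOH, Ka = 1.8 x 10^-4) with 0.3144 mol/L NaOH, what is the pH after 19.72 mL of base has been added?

Initial n(HCOOH) = 0.3474 x 0.03999 = 0.01389 mol.
n(NaOH) added = 0.3144 x 0.01972 = 0.006200 mol, converting that many moles of HCOOH to HCOO-.
Remaining n(HCOOH) = 0.007693 mol; n(HCOO-) = 0.006200 mol.
By Henderson-Hasselbalch, pH = pKa + log([A^-]/[HA]) = 3.74 + log(0.006200/0.007693) = 3.74 + (-0.09) = 3.65.

3.65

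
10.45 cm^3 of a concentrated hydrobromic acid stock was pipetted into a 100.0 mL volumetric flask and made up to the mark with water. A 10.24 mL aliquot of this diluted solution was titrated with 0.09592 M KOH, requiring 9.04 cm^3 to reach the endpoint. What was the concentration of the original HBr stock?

n(KOH) = 0.09592 x 0.009040 = 0.0008671 mol.
n(HBr) in the aliquot = 0.0008671 mol.
[diluted HBr] = 0.0008671 / 0.01024 = 0.08468 M.
Dilution factor = 100.0/10.45 = 9.569, so [stock] = 0.08468 x 9.569 = 0.810 M.

0.810 M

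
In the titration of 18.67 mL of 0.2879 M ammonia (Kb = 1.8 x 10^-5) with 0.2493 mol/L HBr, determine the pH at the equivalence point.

n(NH3) = 0.2879 x 0.01867 = 0.005375 mol; V(HBr) at equivalence = 0.005375/0.2493 = 0.02156 L.
At equivalence the base is fully converted to NH4+; total volume = 0.04023 L, so [NH4+] = 0.005375/0.04023 = 0.1336 M.
Ka(NH4+) = Kw/Kb = 1.0e-14 / 1.8 x 10^-5 = 5.56e-10.
[H^+] = sqrt(Ka x [NH4+]) = sqrt(5.56e-10 x 0.1336) = 8.62e-6 M.
pH = -log(8.62e-6) = 5.06.

5.06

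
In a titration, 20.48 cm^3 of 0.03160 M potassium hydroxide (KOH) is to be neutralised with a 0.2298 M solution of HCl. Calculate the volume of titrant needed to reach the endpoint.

n(KOH) = 0.03160 mol/L x 0.02048 L = 0.0006472 mol.
At equivalence n(HCl) = n(KOH) = 0.0006472 mol.
V(HCl) = 0.0006472 / 0.2298 = 0.002816 L = 2.82 mL.

2.82 mL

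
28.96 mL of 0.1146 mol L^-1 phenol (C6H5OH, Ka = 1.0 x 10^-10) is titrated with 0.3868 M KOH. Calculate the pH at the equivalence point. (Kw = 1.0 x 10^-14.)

n(C6H5OH) = 0.1146 x 0.02896 = 0.003319 mol; V(KOH) at equivalence = 0.003319/0.3868 = 0.008580 L.
At equivalence all the acid is converted to C6H5O-; total volume = 0.02896 + 0.008580 = 0.03754 L, so [C6H5O-] = 0.003319/0.03754 = 0.08841 M.
Kb = Kw/Ka = 1.0e-14 / 1.0 x 10^-10 = 0.000100.
[OH^-] = sqrt(Kb x [C6H5O-]) = sqrt(0.000100 x 0.08841) = 0.00297 M.
pOH = 2.53, so pH = 14.00 - 2.53 = 11.47.

11.47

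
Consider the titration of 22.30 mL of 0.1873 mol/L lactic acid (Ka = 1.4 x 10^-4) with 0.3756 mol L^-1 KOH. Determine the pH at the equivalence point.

n(HC3H5O3) = 0.1873 x 0.02230 = 0.004177 mol; V(KOH) at equivalence = 0.004177/0.3756 = 0.01112 L.
At equivalence all the acid is converted to C3H5O3-; total volume = 0.02230 + 0.01112 = 0.03342 L, so [C3H5O3-] = 0.004177/0.03342 = 0.1250 M.
Kb = Kw/Ka = 1.0e-14 / 1.4 x 10^-4 = 7.14e-11.
[OH^-] = sqrt(Kb x [C3H5O3-]) = sqrt(7.14e-11 x 0.1250) = 2.99e-6 M.
pOH = 5.52, so pH = 14.00 - 5.52 = 8.48.

8.48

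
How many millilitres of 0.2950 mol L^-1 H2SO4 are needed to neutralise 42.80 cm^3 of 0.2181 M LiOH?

n(LiOH) = 0.2181 mol/L x 0.04280 L = 0.009335 mol.
The neutralisation is 2 LiOH : 1 H2SO4, so n(H2SO4) = 0.009335 x 1/2 = 0.004667 mol.
V(H2SO4) = 0.004667 / 0.2950 = 0.01582 L = 15.8 mL.

15.8 mL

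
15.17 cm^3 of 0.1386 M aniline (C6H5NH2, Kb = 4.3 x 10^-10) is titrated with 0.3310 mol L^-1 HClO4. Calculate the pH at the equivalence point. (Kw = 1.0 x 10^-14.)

2.82

n(C6H5NH2) = 0.1386 x 0.01517 = 0.002103 mol; V(HClO4) at equivalence = 0.002103/0.3310 = 0.006352 L.
At equivalence the base is fully converted to C6H5NH3+; total volume = 0.02152 L, so [C6H5NH3+] = 0.002103/0.02152 = 0.09769 M.
Ka(C6H5NH3+) = Kw/Kb = 1.0e-14 / 4.3 x 10^-10 = 2.33e-5.
[H^+] = sqrt(Ka x [C6H5NH3+]) = sqrt(2.33e-5 x 0.09769) = 0.00151 M.
pH = -log(0.00151) = 2.82.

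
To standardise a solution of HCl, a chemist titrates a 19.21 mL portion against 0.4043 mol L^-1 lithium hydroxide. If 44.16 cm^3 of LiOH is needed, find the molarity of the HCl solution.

0.929 M

n(LiOH) delivered = 0.4043 x 0.04416 = 0.01785 mol.
For a 1:1 reaction, n(HCl) = 0.01785 mol.
[HCl] = 0.01785 mol / 0.01921 L = 0.929 M.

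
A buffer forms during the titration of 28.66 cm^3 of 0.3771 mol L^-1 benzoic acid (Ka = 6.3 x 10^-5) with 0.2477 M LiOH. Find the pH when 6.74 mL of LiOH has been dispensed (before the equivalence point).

3.46

Initial n(C6H5COOH) = 0.3771 x 0.02866 = 0.01081 mol.
n(LiOH) added = 0.2477 x 0.006740 = 0.001669 mol, converting that many moles of C6H5COOH to C6H5COO-.
Remaining n(C6H5COOH) = 0.009138 mol; n(C6H5COO-) = 0.001669 mol.
By Henderson-Hasselbalch, pH = pKa + log([A^-]/[HA]) = 4.20 + log(0.001669/0.009138) = 4.20 + (-0.74) = 3.46.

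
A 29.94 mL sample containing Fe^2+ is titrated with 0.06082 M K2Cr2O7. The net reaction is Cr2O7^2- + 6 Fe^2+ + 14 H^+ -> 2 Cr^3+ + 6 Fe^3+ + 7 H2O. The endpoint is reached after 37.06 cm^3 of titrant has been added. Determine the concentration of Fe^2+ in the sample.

n(K2Cr2O7) = 0.06082 x 0.03706 = 0.002254 mol.
From the balanced equation, 1 mol K2Cr2O7 reacts with 6 mol Fe^2+, so n(Fe^2+) = 0.002254 x 6/1 = 0.01352 mol.
[Fe^2+] = 0.01352 / 0.02994 L = 0.452 M.

0.452 M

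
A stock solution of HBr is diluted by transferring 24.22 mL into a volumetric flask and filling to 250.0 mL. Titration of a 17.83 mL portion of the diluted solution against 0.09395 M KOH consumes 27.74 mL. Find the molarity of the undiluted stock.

n(KOH) = 0.09395 x 0.02774 = 0.002606 mol.
n(HBr) in the aliquot = 0.002606 mol.
[diluted HBr] = 0.002606 / 0.01783 = 0.1462 M.
Dilution factor = 250.0/24.22 = 10.32, so [stock] = 0.1462 x 10.32 = 1.51 M.

1.51 M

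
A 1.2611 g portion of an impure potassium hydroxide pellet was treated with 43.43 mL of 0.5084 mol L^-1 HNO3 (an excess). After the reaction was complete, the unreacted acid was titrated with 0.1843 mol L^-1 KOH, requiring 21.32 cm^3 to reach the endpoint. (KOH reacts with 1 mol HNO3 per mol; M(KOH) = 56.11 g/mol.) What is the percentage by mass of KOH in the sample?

Total n(HNO3) added = 0.5084 x 0.04343 = 0.02208 mol.
n(KOH) used = 0.1843 x 0.02132 = 0.003929 mol, which equals the excess n(HNO3).
So n(HNO3) consumed by the sample = 0.02208 - 0.003929 = 0.01815 mol.
n(KOH) = 0.01815 / 1 = 0.01815 mol.
mass KOH = 0.01815 x 56.11 = 1.018 g, so %KOH = 1.018/1.2611 x 100 = 80.8%.

80.8%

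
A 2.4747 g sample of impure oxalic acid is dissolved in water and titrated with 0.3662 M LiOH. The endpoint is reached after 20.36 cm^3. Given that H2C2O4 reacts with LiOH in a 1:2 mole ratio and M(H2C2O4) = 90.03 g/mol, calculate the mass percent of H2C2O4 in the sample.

13.6%

n(LiOH) = 0.3662 x 0.02036 = 0.007456 mol.
n(H2C2O4) = 0.007456 / 2 = 0.003728 mol.
mass of H2C2O4 = 0.003728 x 90.03 = 0.3356 g.
% purity = 0.3356 / 2.4747 x 100 = 13.6%.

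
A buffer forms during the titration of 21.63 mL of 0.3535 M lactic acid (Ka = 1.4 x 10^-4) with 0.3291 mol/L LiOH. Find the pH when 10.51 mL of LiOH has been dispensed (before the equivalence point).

Initial n(HC3H5O3) = 0.3535 x 0.02163 = 0.007646 mol.
n(LiOH) added = 0.3291 x 0.01051 = 0.003459 mol, converting that many moles of HC3H5O3 to C3H5O3-.
Remaining n(HC3H5O3) = 0.004187 mol; n(C3H5O3-) = 0.003459 mol.
By Henderson-Hasselbalch, pH = pKa + log([A^-]/[HA]) = 3.85 + log(0.003459/0.004187) = 3.85 + (-0.08) = 3.77.

3.77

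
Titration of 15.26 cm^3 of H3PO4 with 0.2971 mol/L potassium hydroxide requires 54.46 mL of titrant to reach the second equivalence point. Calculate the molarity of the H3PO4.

0.530 M

n(KOH) = 0.2971 x 0.05446 = 0.01618 mol.
At the second equivalence point, 2 mol OH^- react per mol H3PO4, so n(H3PO4) = 0.01618 / 2 = 0.008090 mol.
[H3PO4] = 0.008090 / 0.01526 L = 0.530 M.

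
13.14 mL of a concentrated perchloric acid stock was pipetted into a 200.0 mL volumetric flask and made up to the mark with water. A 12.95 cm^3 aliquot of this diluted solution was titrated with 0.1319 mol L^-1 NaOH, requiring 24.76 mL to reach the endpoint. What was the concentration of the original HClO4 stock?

3.84 M

n(NaOH) = 0.1319 x 0.02476 = 0.003266 mol.
n(HClO4) in the aliquot = 0.003266 mol.
[diluted HClO4] = 0.003266 / 0.01295 = 0.2522 M.
Dilution factor = 200.0/13.14 = 15.22, so [stock] = 0.2522 x 15.22 = 3.84 M.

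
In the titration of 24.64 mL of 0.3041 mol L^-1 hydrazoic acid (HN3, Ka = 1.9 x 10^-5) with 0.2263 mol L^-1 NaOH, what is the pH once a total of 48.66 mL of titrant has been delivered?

n(acid) = 0.3041 x 0.02464 = 0.007493 mol; n(NaOH) added = 0.2263 x 0.04866 = 0.01101 mol.
Base is in excess by 0.01101 - 0.007493 = 0.003519 mol in a total volume of 0.07330 L.
[OH^-] = 0.003519/0.07330 = 0.04800 M, so pOH = 1.32 and pH = 14.00 - 1.32 = 12.68.

12.68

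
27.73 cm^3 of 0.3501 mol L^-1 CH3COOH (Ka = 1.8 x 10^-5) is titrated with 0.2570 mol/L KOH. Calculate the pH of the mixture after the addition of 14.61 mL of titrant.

4.54

Initial n(CH3COOH) = 0.3501 x 0.02773 = 0.009708 mol.
n(KOH) added = 0.2570 x 0.01461 = 0.003755 mol, converting that many moles of CH3COOH to CH3COO-.
Remaining n(CH3COOH) = 0.005954 mol; n(CH3COO-) = 0.003755 mol.
By Henderson-Hasselbalch, pH = pKa + log([A^-]/[HA]) = 4.74 + log(0.003755/0.005954) = 4.74 + (-0.20) = 4.54.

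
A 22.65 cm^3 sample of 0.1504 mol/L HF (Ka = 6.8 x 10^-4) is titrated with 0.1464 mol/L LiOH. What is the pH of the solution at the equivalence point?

8.02

n(HF) = 0.1504 x 0.02265 = 0.003407 mol; V(LiOH) at equivalence = 0.003407/0.1464 = 0.02327 L.
At equivalence all the acid is converted to F-; total volume = 0.02265 + 0.02327 = 0.04592 L, so [F-] = 0.003407/0.04592 = 0.07419 M.
Kb = Kw/Ka = 1.0e-14 / 6.8 x 10^-4 = 1.47e-11.
[OH^-] = sqrt(Kb x [F-]) = sqrt(1.47e-11 x 0.07419) = 1.04e-6 M.
pOH = 5.98, so pH = 14.00 - 5.98 = 8.02.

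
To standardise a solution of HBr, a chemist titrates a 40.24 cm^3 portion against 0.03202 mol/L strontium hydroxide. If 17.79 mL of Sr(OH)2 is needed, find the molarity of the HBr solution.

0.0283 M

n(Sr(OH)2) delivered = 0.03202 x 0.01779 = 0.0005696 mol.
The reaction is 2 HBr + 1 Sr(OH)2, so n(HBr) = 0.0005696 x 2/1 = 0.001139 mol.
[HBr] = 0.001139 mol / 0.04024 L = 0.0283 M.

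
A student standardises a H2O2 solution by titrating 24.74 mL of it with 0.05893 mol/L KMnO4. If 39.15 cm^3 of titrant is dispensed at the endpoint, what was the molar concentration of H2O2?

n(KMnO4) = 0.05893 x 0.03915 = 0.002307 mol.
From the balanced equation, 2 mol KMnO4 reacts with 5 mol H2O2, so n(H2O2) = 0.002307 x 5/2 = 0.005768 mol.
[H2O2] = 0.005768 / 0.02474 L = 0.233 M.

0.233 M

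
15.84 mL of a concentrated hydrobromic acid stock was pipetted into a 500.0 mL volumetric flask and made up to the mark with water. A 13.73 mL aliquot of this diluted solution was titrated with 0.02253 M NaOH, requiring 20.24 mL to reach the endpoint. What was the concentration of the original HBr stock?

1.05 M

n(NaOH) = 0.02253 x 0.02024 = 0.0004560 mol.
n(HBr) in the aliquot = 0.0004560 mol.
[diluted HBr] = 0.0004560 / 0.01373 = 0.03321 M.
Dilution factor = 500.0/15.84 = 31.57, so [stock] = 0.03321 x 31.57 = 1.05 M.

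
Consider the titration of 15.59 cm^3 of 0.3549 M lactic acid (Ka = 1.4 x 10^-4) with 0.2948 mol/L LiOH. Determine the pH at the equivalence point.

n(HC3H5O3) = 0.3549 x 0.01559 = 0.005533 mol; V(LiOH) at equivalence = 0.005533/0.2948 = 0.01877 L.
At equivalence all the acid is converted to C3H5O3-; total volume = 0.01559 + 0.01877 = 0.03436 L, so [C3H5O3-] = 0.005533/0.03436 = 0.1610 M.
Kb = Kw/Ka = 1.0e-14 / 1.4 x 10^-4 = 7.14e-11.
[OH^-] = sqrt(Kb x [C3H5O3-]) = sqrt(7.14e-11 x 0.1610) = 3.39e-6 M.
pOH = 5.47, so pH = 14.00 - 5.47 = 8.53.

8.53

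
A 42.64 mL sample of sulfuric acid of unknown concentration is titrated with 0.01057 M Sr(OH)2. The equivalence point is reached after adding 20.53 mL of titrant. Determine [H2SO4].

0.00509 M

n(Sr(OH)2) delivered = 0.01057 x 0.02053 = 0.0002170 mol.
For a 1:1 reaction, n(H2SO4) = 0.0002170 mol.
[H2SO4] = 0.0002170 mol / 0.04264 L = 0.00509 M.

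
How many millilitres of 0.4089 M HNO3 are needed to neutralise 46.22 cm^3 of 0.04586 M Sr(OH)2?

n(Sr(OH)2) = 0.04586 mol/L x 0.04622 L = 0.002120 mol.
The neutralisation is 1 Sr(OH)2 : 2 HNO3, so n(HNO3) = 0.002120 x 2/1 = 0.004239 mol.
V(HNO3) = 0.004239 / 0.4089 = 0.01037 L = 10.4 mL.

10.4 mL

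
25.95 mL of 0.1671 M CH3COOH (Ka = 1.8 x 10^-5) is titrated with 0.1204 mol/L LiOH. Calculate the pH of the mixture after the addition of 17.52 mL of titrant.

Initial n(CH3COOH) = 0.1671 x 0.02595 = 0.004336 mol.
n(LiOH) added = 0.1204 x 0.01752 = 0.002109 mol, converting that many moles of CH3COOH to CH3COO-.
Remaining n(CH3COOH) = 0.002227 mol; n(CH3COO-) = 0.002109 mol.
By Henderson-Hasselbalch, pH = pKa + log([A^-]/[HA]) = 4.74 + log(0.002109/0.002227) = 4.74 + (-0.02) = 4.72.

4.72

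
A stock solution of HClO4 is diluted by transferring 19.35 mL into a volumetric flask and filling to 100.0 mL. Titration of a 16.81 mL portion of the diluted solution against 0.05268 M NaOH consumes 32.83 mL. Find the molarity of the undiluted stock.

n(NaOH) = 0.05268 x 0.03283 = 0.001729 mol.
n(HClO4) in the aliquot = 0.001729 mol.
[diluted HClO4] = 0.001729 / 0.01681 = 0.1029 M.
Dilution factor = 100.0/19.35 = 5.168, so [stock] = 0.1029 x 5.168 = 0.532 M.

0.532 M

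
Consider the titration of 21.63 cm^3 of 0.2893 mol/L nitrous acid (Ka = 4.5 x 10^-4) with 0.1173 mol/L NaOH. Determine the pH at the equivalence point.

8.13

n(HNO2) = 0.2893 x 0.02163 = 0.006258 mol; V(NaOH) at equivalence = 0.006258/0.1173 = 0.05335 L.
At equivalence all the acid is converted to NO2-; total volume = 0.02163 + 0.05335 = 0.07498 L, so [NO2-] = 0.006258/0.07498 = 0.08346 M.
Kb = Kw/Ka = 1.0e-14 / 4.5 x 10^-4 = 2.22e-11.
[OH^-] = sqrt(Kb x [NO2-]) = sqrt(2.22e-11 x 0.08346) = 1.36e-6 M.
pOH = 5.87, so pH = 14.00 - 5.87 = 8.13.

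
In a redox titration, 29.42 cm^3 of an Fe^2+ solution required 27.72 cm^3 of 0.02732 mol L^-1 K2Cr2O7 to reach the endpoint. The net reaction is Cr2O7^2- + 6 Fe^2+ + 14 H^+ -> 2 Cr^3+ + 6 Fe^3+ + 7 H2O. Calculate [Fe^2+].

0.154 M

n(K2Cr2O7) = 0.02732 x 0.02772 = 0.0007573 mol.
From the balanced equation, 1 mol K2Cr2O7 reacts with 6 mol Fe^2+, so n(Fe^2+) = 0.0007573 x 6/1 = 0.004544 mol.
[Fe^2+] = 0.004544 / 0.02942 L = 0.154 M.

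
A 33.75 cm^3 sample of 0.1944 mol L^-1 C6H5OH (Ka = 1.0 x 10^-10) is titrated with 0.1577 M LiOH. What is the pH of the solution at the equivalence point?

n(C6H5OH) = 0.1944 x 0.03375 = 0.006561 mol; V(LiOH) at equivalence = 0.006561/0.1577 = 0.04160 L.
At equivalence all the acid is converted to C6H5O-; total volume = 0.03375 + 0.04160 = 0.07535 L, so [C6H5O-] = 0.006561/0.07535 = 0.08707 M.
Kb = Kw/Ka = 1.0e-14 / 1.0 x 10^-10 = 0.000100.
[OH^-] = sqrt(Kb x [C6H5O-]) = sqrt(0.000100 x 0.08707) = 0.00295 M.
pOH = 2.53, so pH = 14.00 - 2.53 = 11.47.

11.47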